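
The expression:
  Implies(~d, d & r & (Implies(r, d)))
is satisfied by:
  {d: True}


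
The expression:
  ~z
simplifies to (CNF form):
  ~z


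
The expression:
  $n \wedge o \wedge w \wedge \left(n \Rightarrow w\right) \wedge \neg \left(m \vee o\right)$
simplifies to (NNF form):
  $\text{False}$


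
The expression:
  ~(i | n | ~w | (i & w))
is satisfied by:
  {w: True, n: False, i: False}


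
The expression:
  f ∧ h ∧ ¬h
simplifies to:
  False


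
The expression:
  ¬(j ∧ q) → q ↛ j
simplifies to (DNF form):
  q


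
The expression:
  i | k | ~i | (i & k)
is always true.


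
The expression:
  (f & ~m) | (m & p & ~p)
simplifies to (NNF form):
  f & ~m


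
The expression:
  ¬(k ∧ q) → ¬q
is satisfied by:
  {k: True, q: False}
  {q: False, k: False}
  {q: True, k: True}


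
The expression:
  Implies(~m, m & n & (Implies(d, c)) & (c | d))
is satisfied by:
  {m: True}


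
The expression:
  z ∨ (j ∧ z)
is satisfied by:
  {z: True}


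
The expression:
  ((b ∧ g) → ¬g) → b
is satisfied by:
  {b: True}


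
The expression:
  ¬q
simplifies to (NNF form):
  ¬q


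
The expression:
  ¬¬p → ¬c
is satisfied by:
  {p: False, c: False}
  {c: True, p: False}
  {p: True, c: False}


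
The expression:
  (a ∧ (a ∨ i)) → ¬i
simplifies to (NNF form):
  ¬a ∨ ¬i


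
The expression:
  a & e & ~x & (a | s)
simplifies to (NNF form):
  a & e & ~x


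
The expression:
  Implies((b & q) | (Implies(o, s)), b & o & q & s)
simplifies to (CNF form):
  o & (b | ~s) & (q | ~s) & (s | ~b | ~q)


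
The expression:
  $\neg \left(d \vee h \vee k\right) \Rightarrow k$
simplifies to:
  $d \vee h \vee k$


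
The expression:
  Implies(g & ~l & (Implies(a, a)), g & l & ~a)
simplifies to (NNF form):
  l | ~g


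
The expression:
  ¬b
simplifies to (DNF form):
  ¬b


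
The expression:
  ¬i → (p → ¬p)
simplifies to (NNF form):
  i ∨ ¬p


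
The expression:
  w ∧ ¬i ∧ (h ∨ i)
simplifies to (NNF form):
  h ∧ w ∧ ¬i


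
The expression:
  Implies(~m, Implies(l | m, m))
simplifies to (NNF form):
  m | ~l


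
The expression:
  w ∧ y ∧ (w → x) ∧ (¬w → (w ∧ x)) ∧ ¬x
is never true.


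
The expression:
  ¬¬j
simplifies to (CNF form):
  j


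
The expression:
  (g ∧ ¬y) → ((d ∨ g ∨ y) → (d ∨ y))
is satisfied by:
  {y: True, d: True, g: False}
  {y: True, g: False, d: False}
  {d: True, g: False, y: False}
  {d: False, g: False, y: False}
  {y: True, d: True, g: True}
  {y: True, g: True, d: False}
  {d: True, g: True, y: False}


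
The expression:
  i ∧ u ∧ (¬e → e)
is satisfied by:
  {i: True, e: True, u: True}


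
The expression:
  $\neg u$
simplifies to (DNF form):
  $\neg u$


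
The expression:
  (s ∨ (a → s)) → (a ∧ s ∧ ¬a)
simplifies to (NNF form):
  a ∧ ¬s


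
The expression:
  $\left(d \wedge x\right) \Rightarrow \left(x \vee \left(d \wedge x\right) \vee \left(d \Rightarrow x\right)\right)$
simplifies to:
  $\text{True}$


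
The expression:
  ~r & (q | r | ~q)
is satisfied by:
  {r: False}


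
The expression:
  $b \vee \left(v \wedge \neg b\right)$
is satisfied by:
  {b: True, v: True}
  {b: True, v: False}
  {v: True, b: False}


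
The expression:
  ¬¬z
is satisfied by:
  {z: True}


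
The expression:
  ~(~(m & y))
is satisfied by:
  {m: True, y: True}


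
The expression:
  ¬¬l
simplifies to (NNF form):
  l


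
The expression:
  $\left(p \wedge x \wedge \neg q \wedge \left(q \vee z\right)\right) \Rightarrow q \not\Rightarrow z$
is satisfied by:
  {q: True, p: False, z: False, x: False}
  {q: False, p: False, z: False, x: False}
  {x: True, q: True, p: False, z: False}
  {x: True, q: False, p: False, z: False}
  {q: True, z: True, x: False, p: False}
  {z: True, x: False, p: False, q: False}
  {x: True, z: True, q: True, p: False}
  {x: True, z: True, q: False, p: False}
  {q: True, p: True, x: False, z: False}
  {p: True, x: False, z: False, q: False}
  {q: True, x: True, p: True, z: False}
  {x: True, p: True, q: False, z: False}
  {q: True, z: True, p: True, x: False}
  {z: True, p: True, x: False, q: False}
  {x: True, z: True, p: True, q: True}


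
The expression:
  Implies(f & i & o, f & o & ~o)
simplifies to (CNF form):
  ~f | ~i | ~o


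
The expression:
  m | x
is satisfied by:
  {x: True, m: True}
  {x: True, m: False}
  {m: True, x: False}


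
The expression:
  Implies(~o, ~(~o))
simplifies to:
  o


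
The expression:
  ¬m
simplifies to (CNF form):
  ¬m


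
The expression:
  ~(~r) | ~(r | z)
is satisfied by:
  {r: True, z: False}
  {z: False, r: False}
  {z: True, r: True}


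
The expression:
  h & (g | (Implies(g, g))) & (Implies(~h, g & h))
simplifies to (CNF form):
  h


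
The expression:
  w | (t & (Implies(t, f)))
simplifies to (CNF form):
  (f | w) & (t | w)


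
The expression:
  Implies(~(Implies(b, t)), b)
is always true.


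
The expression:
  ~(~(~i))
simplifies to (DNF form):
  ~i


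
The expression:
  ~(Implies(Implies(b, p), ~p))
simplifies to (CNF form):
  p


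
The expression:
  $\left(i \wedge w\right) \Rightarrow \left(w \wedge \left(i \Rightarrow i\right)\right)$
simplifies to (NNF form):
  $\text{True}$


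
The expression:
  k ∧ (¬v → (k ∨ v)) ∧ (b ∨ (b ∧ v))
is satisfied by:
  {b: True, k: True}


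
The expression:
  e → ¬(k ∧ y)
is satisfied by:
  {k: False, y: False, e: False}
  {e: True, k: False, y: False}
  {y: True, k: False, e: False}
  {e: True, y: True, k: False}
  {k: True, e: False, y: False}
  {e: True, k: True, y: False}
  {y: True, k: True, e: False}


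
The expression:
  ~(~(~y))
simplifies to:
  ~y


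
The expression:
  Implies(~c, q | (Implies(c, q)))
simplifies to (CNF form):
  True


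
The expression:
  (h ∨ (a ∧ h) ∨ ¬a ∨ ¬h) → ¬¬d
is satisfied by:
  {d: True}


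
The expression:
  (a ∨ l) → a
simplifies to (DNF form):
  a ∨ ¬l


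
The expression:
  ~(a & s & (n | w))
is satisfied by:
  {w: False, s: False, a: False, n: False}
  {n: True, w: False, s: False, a: False}
  {w: True, n: False, s: False, a: False}
  {n: True, w: True, s: False, a: False}
  {a: True, n: False, w: False, s: False}
  {n: True, a: True, w: False, s: False}
  {a: True, w: True, n: False, s: False}
  {n: True, a: True, w: True, s: False}
  {s: True, a: False, w: False, n: False}
  {s: True, n: True, a: False, w: False}
  {s: True, w: True, a: False, n: False}
  {n: True, s: True, w: True, a: False}
  {s: True, a: True, n: False, w: False}


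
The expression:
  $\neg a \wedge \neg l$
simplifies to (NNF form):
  $\neg a \wedge \neg l$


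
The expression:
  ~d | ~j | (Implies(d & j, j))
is always true.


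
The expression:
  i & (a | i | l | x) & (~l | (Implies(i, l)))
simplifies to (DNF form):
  i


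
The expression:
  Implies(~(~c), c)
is always true.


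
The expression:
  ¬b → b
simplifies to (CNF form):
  b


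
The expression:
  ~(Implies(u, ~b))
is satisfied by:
  {u: True, b: True}


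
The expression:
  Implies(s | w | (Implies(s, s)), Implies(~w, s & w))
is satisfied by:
  {w: True}


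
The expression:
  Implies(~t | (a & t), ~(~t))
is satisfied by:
  {t: True}


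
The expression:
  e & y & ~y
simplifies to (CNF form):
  False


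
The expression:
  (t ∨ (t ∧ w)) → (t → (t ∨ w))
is always true.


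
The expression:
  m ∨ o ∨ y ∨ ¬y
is always true.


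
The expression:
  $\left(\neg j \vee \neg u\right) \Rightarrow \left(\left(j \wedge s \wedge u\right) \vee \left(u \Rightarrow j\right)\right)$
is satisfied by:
  {j: True, u: False}
  {u: False, j: False}
  {u: True, j: True}


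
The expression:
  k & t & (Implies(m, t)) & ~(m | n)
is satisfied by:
  {t: True, k: True, n: False, m: False}


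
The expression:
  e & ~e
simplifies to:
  False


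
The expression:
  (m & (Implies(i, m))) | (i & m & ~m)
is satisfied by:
  {m: True}


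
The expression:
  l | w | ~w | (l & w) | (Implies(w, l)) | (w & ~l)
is always true.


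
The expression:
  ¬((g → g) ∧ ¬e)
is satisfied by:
  {e: True}


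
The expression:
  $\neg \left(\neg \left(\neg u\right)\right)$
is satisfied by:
  {u: False}


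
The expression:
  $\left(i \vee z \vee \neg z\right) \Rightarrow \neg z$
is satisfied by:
  {z: False}


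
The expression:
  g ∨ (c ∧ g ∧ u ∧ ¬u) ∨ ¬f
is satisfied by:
  {g: True, f: False}
  {f: False, g: False}
  {f: True, g: True}


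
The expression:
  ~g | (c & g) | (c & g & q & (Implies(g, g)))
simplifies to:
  c | ~g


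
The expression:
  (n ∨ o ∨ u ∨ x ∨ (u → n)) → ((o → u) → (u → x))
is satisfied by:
  {x: True, u: False}
  {u: False, x: False}
  {u: True, x: True}


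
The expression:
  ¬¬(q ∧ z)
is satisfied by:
  {z: True, q: True}


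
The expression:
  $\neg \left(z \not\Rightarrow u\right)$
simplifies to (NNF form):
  $u \vee \neg z$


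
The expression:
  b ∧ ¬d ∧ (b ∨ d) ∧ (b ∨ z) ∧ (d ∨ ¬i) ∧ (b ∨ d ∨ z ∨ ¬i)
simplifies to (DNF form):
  b ∧ ¬d ∧ ¬i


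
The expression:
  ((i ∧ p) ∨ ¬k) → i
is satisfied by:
  {i: True, k: True}
  {i: True, k: False}
  {k: True, i: False}


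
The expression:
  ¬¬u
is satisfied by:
  {u: True}


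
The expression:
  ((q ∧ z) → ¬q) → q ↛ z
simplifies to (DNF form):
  q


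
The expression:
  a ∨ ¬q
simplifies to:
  a ∨ ¬q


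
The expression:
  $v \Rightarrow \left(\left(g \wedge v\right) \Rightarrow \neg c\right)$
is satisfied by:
  {g: False, v: False, c: False}
  {c: True, g: False, v: False}
  {v: True, g: False, c: False}
  {c: True, v: True, g: False}
  {g: True, c: False, v: False}
  {c: True, g: True, v: False}
  {v: True, g: True, c: False}


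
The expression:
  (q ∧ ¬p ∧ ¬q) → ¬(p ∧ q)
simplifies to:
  True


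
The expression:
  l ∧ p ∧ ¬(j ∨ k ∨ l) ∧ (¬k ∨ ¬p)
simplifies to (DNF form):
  False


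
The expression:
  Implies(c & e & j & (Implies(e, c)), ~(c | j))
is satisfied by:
  {c: False, e: False, j: False}
  {j: True, c: False, e: False}
  {e: True, c: False, j: False}
  {j: True, e: True, c: False}
  {c: True, j: False, e: False}
  {j: True, c: True, e: False}
  {e: True, c: True, j: False}


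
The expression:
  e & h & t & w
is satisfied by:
  {t: True, e: True, h: True, w: True}


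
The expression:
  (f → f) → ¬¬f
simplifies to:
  f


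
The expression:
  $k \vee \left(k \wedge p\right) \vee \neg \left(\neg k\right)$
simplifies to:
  $k$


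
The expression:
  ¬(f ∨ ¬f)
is never true.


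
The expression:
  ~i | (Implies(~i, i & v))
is always true.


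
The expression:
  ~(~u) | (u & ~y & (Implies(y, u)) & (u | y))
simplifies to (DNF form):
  u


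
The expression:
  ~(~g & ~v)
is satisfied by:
  {v: True, g: True}
  {v: True, g: False}
  {g: True, v: False}


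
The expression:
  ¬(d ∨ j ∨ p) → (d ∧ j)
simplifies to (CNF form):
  d ∨ j ∨ p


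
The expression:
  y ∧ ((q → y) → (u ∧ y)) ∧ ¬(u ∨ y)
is never true.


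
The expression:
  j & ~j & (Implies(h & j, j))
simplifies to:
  False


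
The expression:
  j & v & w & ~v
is never true.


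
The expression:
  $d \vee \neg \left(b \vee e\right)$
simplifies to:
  $d \vee \left(\neg b \wedge \neg e\right)$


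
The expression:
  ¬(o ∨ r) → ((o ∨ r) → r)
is always true.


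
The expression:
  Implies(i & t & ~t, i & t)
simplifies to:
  True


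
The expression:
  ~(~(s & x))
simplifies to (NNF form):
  s & x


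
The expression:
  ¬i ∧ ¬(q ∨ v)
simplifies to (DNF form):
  ¬i ∧ ¬q ∧ ¬v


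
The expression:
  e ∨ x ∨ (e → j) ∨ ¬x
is always true.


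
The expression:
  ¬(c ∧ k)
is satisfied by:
  {k: False, c: False}
  {c: True, k: False}
  {k: True, c: False}


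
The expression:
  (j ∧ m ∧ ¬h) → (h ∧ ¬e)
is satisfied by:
  {h: True, m: False, j: False}
  {m: False, j: False, h: False}
  {j: True, h: True, m: False}
  {j: True, m: False, h: False}
  {h: True, m: True, j: False}
  {m: True, h: False, j: False}
  {j: True, m: True, h: True}


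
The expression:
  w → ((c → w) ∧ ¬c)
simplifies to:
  ¬c ∨ ¬w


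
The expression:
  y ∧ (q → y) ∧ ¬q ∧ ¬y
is never true.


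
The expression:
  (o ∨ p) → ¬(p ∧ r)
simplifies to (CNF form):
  ¬p ∨ ¬r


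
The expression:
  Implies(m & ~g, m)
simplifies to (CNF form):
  True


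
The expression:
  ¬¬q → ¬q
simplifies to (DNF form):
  ¬q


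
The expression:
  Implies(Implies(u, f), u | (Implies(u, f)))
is always true.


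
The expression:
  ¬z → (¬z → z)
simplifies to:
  z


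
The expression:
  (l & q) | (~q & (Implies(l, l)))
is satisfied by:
  {l: True, q: False}
  {q: False, l: False}
  {q: True, l: True}


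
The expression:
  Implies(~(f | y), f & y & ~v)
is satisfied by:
  {y: True, f: True}
  {y: True, f: False}
  {f: True, y: False}


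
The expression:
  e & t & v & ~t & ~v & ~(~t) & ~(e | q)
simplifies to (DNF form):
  False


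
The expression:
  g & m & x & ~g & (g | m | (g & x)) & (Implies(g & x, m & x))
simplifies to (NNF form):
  False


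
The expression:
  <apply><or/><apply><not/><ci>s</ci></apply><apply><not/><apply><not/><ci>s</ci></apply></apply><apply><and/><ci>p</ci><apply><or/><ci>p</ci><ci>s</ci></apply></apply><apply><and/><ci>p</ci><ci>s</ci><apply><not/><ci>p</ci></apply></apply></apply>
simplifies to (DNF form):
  <true/>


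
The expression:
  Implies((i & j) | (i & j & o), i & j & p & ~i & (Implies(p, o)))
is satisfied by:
  {i: False, j: False}
  {j: True, i: False}
  {i: True, j: False}


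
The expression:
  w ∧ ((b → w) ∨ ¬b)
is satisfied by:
  {w: True}


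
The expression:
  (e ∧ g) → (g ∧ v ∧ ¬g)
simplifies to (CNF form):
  ¬e ∨ ¬g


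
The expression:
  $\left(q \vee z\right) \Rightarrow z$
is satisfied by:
  {z: True, q: False}
  {q: False, z: False}
  {q: True, z: True}


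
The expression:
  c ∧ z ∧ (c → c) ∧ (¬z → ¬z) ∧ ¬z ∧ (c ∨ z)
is never true.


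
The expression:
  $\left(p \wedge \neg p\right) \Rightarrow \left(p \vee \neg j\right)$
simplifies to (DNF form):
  $\text{True}$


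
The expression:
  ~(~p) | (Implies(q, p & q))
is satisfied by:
  {p: True, q: False}
  {q: False, p: False}
  {q: True, p: True}


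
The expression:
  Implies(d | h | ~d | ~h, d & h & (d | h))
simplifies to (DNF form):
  d & h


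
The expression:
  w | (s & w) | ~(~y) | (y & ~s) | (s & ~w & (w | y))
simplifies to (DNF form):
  w | y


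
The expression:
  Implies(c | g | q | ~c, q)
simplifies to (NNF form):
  q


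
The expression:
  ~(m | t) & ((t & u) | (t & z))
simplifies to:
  False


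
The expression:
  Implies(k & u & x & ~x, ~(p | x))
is always true.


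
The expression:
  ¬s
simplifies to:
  ¬s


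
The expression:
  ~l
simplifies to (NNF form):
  ~l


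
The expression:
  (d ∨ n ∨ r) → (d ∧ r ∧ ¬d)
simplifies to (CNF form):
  ¬d ∧ ¬n ∧ ¬r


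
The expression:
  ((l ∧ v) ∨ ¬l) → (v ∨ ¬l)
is always true.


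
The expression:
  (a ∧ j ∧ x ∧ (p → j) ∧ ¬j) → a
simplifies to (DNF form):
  True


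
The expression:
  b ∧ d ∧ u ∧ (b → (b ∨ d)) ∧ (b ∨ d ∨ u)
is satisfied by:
  {u: True, b: True, d: True}


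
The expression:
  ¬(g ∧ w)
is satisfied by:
  {w: False, g: False}
  {g: True, w: False}
  {w: True, g: False}


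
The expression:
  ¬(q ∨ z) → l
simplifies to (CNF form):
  l ∨ q ∨ z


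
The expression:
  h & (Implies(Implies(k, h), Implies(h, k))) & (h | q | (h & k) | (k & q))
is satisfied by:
  {h: True, k: True}


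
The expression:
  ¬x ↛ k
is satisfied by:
  {x: False, k: False}


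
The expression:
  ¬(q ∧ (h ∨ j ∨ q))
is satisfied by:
  {q: False}


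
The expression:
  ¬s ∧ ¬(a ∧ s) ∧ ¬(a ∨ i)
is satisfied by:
  {i: False, a: False, s: False}


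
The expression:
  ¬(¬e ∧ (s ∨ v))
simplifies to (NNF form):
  e ∨ (¬s ∧ ¬v)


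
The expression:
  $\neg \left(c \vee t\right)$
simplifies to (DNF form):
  $\neg c \wedge \neg t$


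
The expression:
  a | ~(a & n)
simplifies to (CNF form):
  True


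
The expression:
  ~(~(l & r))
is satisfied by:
  {r: True, l: True}


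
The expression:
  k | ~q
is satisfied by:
  {k: True, q: False}
  {q: False, k: False}
  {q: True, k: True}


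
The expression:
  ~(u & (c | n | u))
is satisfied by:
  {u: False}


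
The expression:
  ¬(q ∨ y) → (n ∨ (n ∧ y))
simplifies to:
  n ∨ q ∨ y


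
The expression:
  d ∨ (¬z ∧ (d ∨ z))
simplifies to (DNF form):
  d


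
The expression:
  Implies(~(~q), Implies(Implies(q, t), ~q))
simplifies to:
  ~q | ~t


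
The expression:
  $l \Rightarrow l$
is always true.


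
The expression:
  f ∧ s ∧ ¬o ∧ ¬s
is never true.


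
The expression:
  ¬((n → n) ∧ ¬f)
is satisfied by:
  {f: True}


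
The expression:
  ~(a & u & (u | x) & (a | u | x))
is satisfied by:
  {u: False, a: False}
  {a: True, u: False}
  {u: True, a: False}


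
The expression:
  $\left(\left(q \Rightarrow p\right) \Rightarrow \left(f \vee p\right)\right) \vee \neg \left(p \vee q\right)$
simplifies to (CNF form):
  $\text{True}$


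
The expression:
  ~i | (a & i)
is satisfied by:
  {a: True, i: False}
  {i: False, a: False}
  {i: True, a: True}


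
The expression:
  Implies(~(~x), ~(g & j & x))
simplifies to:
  ~g | ~j | ~x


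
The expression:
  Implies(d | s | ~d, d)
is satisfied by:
  {d: True}


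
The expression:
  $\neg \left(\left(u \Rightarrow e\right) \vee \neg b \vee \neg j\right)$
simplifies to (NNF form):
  $b \wedge j \wedge u \wedge \neg e$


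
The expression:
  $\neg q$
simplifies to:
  $\neg q$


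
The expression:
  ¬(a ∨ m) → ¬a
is always true.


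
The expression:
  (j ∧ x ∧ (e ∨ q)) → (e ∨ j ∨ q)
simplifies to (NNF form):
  True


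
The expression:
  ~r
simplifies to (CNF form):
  ~r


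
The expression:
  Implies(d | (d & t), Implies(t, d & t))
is always true.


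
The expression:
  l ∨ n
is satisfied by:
  {n: True, l: True}
  {n: True, l: False}
  {l: True, n: False}


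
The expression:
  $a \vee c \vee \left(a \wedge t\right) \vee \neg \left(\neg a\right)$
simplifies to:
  $a \vee c$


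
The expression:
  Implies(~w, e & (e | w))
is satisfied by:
  {e: True, w: True}
  {e: True, w: False}
  {w: True, e: False}


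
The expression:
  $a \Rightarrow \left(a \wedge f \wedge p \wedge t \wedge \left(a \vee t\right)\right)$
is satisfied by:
  {p: True, t: True, f: True, a: False}
  {p: True, t: True, f: False, a: False}
  {p: True, f: True, t: False, a: False}
  {p: True, f: False, t: False, a: False}
  {t: True, f: True, p: False, a: False}
  {t: True, f: False, p: False, a: False}
  {f: True, p: False, t: False, a: False}
  {f: False, p: False, t: False, a: False}
  {a: True, p: True, t: True, f: True}


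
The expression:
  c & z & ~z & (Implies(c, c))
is never true.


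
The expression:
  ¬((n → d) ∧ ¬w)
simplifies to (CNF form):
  (n ∨ w) ∧ (w ∨ ¬d)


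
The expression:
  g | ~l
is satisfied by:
  {g: True, l: False}
  {l: False, g: False}
  {l: True, g: True}


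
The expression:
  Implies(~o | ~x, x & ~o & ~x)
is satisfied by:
  {x: True, o: True}


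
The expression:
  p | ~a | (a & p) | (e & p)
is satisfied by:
  {p: True, a: False}
  {a: False, p: False}
  {a: True, p: True}


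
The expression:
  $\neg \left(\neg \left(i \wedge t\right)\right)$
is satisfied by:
  {t: True, i: True}


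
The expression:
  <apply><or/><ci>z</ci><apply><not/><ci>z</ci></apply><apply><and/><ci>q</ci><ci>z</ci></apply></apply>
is always true.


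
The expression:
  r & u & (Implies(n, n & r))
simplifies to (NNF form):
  r & u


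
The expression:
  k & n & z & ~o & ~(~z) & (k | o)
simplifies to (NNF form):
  k & n & z & ~o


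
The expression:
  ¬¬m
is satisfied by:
  {m: True}


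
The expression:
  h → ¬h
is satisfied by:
  {h: False}


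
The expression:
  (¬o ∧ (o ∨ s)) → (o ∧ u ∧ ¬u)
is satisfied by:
  {o: True, s: False}
  {s: False, o: False}
  {s: True, o: True}


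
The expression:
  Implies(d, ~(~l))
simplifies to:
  l | ~d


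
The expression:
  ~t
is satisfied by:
  {t: False}


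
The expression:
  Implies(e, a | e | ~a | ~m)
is always true.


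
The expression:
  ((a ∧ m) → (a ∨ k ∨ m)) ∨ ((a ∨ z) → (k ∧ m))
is always true.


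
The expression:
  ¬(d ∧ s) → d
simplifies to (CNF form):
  d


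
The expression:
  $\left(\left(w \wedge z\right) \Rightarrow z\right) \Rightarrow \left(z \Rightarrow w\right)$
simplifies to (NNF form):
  $w \vee \neg z$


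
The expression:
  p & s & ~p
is never true.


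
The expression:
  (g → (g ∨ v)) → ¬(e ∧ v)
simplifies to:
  ¬e ∨ ¬v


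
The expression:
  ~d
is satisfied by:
  {d: False}


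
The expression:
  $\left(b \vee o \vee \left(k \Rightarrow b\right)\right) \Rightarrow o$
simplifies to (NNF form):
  $o \vee \left(k \wedge \neg b\right)$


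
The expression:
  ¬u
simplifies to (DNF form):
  ¬u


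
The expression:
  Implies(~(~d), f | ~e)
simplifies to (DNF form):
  f | ~d | ~e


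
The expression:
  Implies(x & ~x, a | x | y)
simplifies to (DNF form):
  True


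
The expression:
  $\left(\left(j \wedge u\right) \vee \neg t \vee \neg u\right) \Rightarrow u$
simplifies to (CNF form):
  $u$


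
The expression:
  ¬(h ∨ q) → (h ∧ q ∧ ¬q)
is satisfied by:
  {q: True, h: True}
  {q: True, h: False}
  {h: True, q: False}


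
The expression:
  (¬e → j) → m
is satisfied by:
  {m: True, j: False, e: False}
  {m: True, e: True, j: False}
  {m: True, j: True, e: False}
  {m: True, e: True, j: True}
  {e: False, j: False, m: False}


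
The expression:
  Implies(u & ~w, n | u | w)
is always true.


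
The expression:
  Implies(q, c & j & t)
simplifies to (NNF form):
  ~q | (c & j & t)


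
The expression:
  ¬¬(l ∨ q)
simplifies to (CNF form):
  l ∨ q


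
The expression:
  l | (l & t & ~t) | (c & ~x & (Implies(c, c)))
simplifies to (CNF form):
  (c | l) & (l | ~x)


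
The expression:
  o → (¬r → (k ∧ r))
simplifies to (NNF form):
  r ∨ ¬o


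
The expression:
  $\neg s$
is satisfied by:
  {s: False}


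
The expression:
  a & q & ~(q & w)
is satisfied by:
  {a: True, q: True, w: False}


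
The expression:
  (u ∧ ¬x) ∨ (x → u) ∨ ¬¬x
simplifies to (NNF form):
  True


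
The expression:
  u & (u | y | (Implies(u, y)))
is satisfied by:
  {u: True}


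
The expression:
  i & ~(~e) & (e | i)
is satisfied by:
  {i: True, e: True}


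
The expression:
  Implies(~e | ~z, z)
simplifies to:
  z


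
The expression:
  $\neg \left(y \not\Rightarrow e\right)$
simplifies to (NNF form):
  $e \vee \neg y$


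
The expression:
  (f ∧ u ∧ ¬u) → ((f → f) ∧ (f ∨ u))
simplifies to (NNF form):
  True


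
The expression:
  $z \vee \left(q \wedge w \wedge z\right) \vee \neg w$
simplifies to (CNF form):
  $z \vee \neg w$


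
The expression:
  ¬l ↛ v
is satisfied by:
  {v: True, l: False}
  {l: False, v: False}
  {l: True, v: True}


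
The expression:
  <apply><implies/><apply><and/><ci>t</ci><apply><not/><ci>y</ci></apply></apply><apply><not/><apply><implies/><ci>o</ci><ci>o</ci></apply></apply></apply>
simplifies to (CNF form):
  <apply><or/><ci>y</ci><apply><not/><ci>t</ci></apply></apply>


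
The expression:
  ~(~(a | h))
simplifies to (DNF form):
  a | h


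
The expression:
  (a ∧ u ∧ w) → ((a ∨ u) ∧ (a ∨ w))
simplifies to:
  True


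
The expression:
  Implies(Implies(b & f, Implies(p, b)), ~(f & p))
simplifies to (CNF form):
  ~f | ~p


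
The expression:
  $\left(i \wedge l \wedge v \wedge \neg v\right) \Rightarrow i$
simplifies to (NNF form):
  $\text{True}$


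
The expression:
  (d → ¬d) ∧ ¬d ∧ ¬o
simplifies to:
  ¬d ∧ ¬o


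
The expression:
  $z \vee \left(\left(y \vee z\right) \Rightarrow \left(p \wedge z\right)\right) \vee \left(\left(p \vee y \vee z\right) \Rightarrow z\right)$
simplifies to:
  $z \vee \neg y$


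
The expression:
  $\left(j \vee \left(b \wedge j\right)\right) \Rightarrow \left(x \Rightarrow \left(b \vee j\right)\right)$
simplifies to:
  $\text{True}$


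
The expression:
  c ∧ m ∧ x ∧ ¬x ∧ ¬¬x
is never true.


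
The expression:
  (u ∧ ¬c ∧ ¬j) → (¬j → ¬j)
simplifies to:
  True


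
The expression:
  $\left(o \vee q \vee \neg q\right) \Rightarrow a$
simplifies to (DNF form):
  $a$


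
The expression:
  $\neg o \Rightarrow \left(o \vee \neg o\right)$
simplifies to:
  $\text{True}$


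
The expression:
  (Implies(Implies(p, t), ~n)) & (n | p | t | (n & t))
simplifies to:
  (p & ~t) | (t & ~n)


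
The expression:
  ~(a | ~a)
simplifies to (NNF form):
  False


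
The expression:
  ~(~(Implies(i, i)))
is always true.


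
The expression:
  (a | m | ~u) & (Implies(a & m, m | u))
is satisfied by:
  {a: True, m: True, u: False}
  {a: True, u: False, m: False}
  {m: True, u: False, a: False}
  {m: False, u: False, a: False}
  {a: True, m: True, u: True}
  {a: True, u: True, m: False}
  {m: True, u: True, a: False}


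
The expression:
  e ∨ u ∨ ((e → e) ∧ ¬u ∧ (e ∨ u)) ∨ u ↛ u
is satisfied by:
  {e: True, u: True}
  {e: True, u: False}
  {u: True, e: False}


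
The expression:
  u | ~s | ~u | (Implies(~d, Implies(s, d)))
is always true.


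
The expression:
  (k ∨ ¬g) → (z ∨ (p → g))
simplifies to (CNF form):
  g ∨ z ∨ ¬p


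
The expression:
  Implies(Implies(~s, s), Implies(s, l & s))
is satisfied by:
  {l: True, s: False}
  {s: False, l: False}
  {s: True, l: True}


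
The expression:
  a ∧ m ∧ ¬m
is never true.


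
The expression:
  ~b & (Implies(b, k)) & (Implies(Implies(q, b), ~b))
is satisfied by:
  {b: False}


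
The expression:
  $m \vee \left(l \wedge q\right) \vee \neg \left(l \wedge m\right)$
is always true.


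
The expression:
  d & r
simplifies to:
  d & r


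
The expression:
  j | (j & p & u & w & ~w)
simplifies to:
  j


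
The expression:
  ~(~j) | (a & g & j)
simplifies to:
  j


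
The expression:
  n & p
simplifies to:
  n & p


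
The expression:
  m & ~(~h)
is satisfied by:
  {h: True, m: True}


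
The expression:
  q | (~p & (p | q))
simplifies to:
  q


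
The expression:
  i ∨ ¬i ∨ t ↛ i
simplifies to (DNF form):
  True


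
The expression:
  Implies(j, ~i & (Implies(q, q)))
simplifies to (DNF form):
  ~i | ~j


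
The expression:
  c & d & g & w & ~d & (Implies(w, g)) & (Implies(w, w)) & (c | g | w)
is never true.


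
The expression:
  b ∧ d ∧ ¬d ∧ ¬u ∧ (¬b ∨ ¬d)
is never true.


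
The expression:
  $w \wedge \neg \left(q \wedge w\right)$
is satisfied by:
  {w: True, q: False}


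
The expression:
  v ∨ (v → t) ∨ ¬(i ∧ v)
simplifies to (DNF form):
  True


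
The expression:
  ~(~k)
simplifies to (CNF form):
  k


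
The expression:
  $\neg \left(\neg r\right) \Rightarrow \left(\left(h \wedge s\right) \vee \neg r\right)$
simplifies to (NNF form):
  $\left(h \wedge s\right) \vee \neg r$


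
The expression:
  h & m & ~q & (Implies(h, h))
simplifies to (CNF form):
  h & m & ~q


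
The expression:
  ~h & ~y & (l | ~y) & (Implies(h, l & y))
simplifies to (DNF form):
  ~h & ~y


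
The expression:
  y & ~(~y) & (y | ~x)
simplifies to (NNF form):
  y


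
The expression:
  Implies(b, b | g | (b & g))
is always true.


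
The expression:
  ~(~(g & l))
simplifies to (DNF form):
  g & l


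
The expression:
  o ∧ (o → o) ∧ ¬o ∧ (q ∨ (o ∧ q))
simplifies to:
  False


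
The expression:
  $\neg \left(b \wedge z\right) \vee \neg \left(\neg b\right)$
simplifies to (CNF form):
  $\text{True}$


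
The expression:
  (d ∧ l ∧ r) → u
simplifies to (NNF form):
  u ∨ ¬d ∨ ¬l ∨ ¬r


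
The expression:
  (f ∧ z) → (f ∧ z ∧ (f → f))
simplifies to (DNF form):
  True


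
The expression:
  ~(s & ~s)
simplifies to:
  True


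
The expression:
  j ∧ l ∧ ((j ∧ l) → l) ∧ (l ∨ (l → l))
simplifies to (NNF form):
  j ∧ l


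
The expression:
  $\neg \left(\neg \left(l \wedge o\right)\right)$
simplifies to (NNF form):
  $l \wedge o$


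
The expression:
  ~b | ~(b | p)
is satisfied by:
  {b: False}


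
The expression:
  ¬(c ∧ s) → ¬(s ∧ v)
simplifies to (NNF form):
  c ∨ ¬s ∨ ¬v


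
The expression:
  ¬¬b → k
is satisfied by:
  {k: True, b: False}
  {b: False, k: False}
  {b: True, k: True}


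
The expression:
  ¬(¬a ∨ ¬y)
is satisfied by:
  {a: True, y: True}


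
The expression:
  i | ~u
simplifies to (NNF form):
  i | ~u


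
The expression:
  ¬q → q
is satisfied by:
  {q: True}


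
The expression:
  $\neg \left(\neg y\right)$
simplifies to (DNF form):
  $y$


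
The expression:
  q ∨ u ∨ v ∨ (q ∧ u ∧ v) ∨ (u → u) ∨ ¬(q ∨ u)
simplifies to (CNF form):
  True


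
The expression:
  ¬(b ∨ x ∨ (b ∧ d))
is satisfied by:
  {x: False, b: False}


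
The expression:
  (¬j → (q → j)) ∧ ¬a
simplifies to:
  ¬a ∧ (j ∨ ¬q)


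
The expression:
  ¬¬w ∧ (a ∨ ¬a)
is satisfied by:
  {w: True}


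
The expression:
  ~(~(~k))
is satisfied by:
  {k: False}


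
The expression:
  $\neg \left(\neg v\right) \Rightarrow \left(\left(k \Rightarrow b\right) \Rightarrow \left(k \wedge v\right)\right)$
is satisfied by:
  {k: True, v: False}
  {v: False, k: False}
  {v: True, k: True}


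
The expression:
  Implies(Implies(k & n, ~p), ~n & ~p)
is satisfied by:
  {k: True, n: False, p: False}
  {n: False, p: False, k: False}
  {k: True, p: True, n: True}


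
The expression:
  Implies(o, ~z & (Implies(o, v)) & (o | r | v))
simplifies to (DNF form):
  ~o | (v & ~z)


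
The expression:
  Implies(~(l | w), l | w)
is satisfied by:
  {l: True, w: True}
  {l: True, w: False}
  {w: True, l: False}


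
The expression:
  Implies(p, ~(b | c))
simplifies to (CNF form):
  (~b | ~p) & (~c | ~p)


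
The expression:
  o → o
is always true.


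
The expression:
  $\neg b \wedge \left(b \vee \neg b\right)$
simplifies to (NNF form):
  $\neg b$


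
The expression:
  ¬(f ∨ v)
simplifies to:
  ¬f ∧ ¬v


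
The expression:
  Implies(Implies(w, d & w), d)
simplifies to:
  d | w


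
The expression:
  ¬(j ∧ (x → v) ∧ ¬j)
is always true.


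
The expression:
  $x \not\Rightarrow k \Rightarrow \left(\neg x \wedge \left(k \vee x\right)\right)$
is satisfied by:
  {k: True, x: False}
  {x: False, k: False}
  {x: True, k: True}


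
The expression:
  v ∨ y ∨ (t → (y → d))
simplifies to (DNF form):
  True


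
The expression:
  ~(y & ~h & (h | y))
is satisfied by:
  {h: True, y: False}
  {y: False, h: False}
  {y: True, h: True}


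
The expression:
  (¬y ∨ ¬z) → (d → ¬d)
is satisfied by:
  {z: True, y: True, d: False}
  {z: True, y: False, d: False}
  {y: True, z: False, d: False}
  {z: False, y: False, d: False}
  {d: True, z: True, y: True}


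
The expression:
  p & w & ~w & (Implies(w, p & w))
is never true.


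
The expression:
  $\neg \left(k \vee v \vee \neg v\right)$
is never true.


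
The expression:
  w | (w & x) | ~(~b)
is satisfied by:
  {b: True, w: True}
  {b: True, w: False}
  {w: True, b: False}


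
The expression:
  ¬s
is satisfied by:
  {s: False}


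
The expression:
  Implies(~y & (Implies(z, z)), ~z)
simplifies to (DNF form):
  y | ~z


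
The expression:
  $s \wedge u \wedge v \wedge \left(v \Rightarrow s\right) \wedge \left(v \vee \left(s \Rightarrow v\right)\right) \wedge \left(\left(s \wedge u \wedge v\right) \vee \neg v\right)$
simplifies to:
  $s \wedge u \wedge v$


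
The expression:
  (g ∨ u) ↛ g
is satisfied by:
  {u: True, g: False}


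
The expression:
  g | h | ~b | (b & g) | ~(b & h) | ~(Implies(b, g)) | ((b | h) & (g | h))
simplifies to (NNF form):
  True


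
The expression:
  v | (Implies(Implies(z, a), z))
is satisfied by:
  {z: True, v: True}
  {z: True, v: False}
  {v: True, z: False}


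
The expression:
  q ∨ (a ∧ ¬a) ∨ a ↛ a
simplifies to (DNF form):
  q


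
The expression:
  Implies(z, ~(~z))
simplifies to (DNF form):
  True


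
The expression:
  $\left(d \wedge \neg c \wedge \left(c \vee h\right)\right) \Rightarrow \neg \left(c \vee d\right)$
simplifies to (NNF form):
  $c \vee \neg d \vee \neg h$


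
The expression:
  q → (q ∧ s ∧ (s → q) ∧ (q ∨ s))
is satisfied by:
  {s: True, q: False}
  {q: False, s: False}
  {q: True, s: True}


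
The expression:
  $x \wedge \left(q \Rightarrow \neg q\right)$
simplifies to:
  $x \wedge \neg q$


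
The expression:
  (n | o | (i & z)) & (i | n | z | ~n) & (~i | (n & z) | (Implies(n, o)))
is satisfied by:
  {z: True, o: True, n: True, i: False}
  {z: True, o: True, n: False, i: False}
  {o: True, n: True, z: False, i: False}
  {o: True, z: False, n: False, i: False}
  {i: True, z: True, o: True, n: True}
  {i: True, z: True, o: True, n: False}
  {i: True, o: True, n: True, z: False}
  {i: True, o: True, z: False, n: False}
  {z: True, n: True, i: False, o: False}
  {n: True, i: False, o: False, z: False}
  {i: True, z: True, n: True, o: False}
  {i: True, z: True, n: False, o: False}


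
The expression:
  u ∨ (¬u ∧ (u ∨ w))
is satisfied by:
  {u: True, w: True}
  {u: True, w: False}
  {w: True, u: False}


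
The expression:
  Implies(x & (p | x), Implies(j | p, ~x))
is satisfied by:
  {j: False, x: False, p: False}
  {p: True, j: False, x: False}
  {j: True, p: False, x: False}
  {p: True, j: True, x: False}
  {x: True, p: False, j: False}


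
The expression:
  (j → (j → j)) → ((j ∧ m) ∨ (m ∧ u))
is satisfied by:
  {u: True, j: True, m: True}
  {u: True, m: True, j: False}
  {j: True, m: True, u: False}


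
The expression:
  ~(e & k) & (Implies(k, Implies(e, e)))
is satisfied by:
  {k: False, e: False}
  {e: True, k: False}
  {k: True, e: False}


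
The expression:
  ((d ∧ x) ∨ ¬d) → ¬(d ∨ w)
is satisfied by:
  {d: False, w: False, x: False}
  {x: True, d: False, w: False}
  {d: True, x: False, w: False}
  {w: True, d: True, x: False}


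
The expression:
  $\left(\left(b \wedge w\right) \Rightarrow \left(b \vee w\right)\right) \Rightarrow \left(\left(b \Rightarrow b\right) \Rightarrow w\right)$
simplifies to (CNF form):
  $w$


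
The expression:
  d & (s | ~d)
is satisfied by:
  {s: True, d: True}


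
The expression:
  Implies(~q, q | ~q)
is always true.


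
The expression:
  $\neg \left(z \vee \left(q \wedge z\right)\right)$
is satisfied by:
  {z: False}


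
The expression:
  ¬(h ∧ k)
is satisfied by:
  {h: False, k: False}
  {k: True, h: False}
  {h: True, k: False}


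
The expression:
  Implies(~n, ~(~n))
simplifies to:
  n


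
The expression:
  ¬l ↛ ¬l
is never true.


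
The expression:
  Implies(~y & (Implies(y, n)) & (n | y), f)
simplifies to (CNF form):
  f | y | ~n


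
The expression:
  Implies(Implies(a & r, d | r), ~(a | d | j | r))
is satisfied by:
  {d: False, r: False, j: False, a: False}


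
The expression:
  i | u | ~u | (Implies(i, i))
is always true.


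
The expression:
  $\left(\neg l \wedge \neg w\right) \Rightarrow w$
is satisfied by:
  {l: True, w: True}
  {l: True, w: False}
  {w: True, l: False}


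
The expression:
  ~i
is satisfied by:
  {i: False}


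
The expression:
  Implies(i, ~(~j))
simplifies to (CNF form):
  j | ~i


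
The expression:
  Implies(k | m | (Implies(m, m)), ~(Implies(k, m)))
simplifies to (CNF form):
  k & ~m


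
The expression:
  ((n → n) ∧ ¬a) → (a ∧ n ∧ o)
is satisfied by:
  {a: True}


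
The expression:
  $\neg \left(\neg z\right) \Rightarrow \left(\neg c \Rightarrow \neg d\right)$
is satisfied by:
  {c: True, z: False, d: False}
  {c: False, z: False, d: False}
  {d: True, c: True, z: False}
  {d: True, c: False, z: False}
  {z: True, c: True, d: False}
  {z: True, c: False, d: False}
  {z: True, d: True, c: True}


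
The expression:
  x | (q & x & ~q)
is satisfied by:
  {x: True}


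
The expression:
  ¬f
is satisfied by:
  {f: False}


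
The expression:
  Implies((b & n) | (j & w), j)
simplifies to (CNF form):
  j | ~b | ~n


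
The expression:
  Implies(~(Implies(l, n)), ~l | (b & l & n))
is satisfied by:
  {n: True, l: False}
  {l: False, n: False}
  {l: True, n: True}


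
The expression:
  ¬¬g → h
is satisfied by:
  {h: True, g: False}
  {g: False, h: False}
  {g: True, h: True}


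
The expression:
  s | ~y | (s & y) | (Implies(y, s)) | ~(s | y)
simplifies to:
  s | ~y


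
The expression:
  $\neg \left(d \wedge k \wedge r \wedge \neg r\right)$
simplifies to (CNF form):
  $\text{True}$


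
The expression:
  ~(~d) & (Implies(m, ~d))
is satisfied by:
  {d: True, m: False}


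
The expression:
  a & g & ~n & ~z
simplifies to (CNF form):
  a & g & ~n & ~z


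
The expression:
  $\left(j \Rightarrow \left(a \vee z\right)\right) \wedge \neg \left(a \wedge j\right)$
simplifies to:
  $\left(z \wedge \neg a\right) \vee \neg j$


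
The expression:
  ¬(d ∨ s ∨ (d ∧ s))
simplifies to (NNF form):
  ¬d ∧ ¬s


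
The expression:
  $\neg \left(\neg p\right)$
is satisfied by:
  {p: True}


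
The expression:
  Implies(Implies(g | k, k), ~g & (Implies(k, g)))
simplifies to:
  ~k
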